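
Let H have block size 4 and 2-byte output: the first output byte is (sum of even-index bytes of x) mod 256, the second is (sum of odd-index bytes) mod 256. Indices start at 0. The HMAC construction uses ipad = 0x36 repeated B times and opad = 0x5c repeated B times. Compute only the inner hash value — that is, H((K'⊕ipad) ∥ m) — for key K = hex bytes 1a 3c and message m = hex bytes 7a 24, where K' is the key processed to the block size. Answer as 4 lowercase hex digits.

dc64

Key hex bytes 1a 3c is 2 bytes ≤ B = 4; zero-pad to 4 bytes: K' = 1a 3c 00 00.
K' ⊕ ipad = 2c 0a 36 36.
Inner input = 2c 0a 36 36 ∥ 7a 24.
Inner hash: even-index sum = 220 mod 256 = 220; odd-index sum = 100 mod 256 = 100 → dc 64.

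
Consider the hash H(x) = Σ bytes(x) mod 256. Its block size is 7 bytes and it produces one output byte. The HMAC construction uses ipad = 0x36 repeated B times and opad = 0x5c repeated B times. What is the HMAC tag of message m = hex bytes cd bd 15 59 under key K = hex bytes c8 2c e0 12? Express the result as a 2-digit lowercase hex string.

Key hex bytes c8 2c e0 12 is 4 bytes ≤ B = 7; zero-pad to 7 bytes: K' = c8 2c e0 12 00 00 00.
K' ⊕ ipad = fe 1a d6 24 36 36 36.  K' ⊕ opad = 94 70 bc 4e 5c 5c 5c.
Inner input = (K'⊕ipad) ∥ m = fe 1a d6 24 36 36 36 ∥ cd bd 15 59.
Inner hash: sum = 254+26+214+36+54+54+54+205+189+21+89 = 1196; mod 256 = 172 → ac.
Outer input = (K'⊕opad) ∥ inner = 94 70 bc 4e 5c 5c 5c ∥ ac.
Outer hash (tag): sum = 148+112+188+78+92+92+92+172 = 974; mod 256 = 206 → ce.

ce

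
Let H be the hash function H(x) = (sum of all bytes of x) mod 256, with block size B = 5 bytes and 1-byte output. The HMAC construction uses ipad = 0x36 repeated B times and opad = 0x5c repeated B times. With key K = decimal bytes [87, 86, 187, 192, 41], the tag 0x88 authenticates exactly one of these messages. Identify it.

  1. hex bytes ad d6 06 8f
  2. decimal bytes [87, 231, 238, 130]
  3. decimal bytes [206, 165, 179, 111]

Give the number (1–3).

1

Key decimal bytes [87, 86, 187, 192, 41] = 57 56 bb c0 29 is exactly B = 5 bytes: K' = 57 56 bb c0 29.
K' ⊕ ipad = 61 60 8d f6 1f; K' ⊕ opad = 0b 0a e7 9c 75.
m1: inner = H(61 60 8d f6 1f ad d6 06 8f) = 7b; tag = H(0b 0a e7 9c 75 7b) = 88 ← matches
m2: inner = H(61 60 8d f6 1f 57 e7 ee 82) = 11; tag = H(0b 0a e7 9c 75 11) = 1e
m3: inner = H(61 60 8d f6 1f ce a5 b3 6f) = f8; tag = H(0b 0a e7 9c 75 f8) = 05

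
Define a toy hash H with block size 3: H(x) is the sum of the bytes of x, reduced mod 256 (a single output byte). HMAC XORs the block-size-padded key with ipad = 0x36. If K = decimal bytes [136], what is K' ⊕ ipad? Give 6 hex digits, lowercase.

Key decimal bytes [136] = 88 is 1 byte ≤ B = 3; zero-pad to 3 bytes: K' = 88 00 00.
XOR each byte with 0x36: 88⊕36=be, 00⊕36=36, 00⊕36=36.

be3636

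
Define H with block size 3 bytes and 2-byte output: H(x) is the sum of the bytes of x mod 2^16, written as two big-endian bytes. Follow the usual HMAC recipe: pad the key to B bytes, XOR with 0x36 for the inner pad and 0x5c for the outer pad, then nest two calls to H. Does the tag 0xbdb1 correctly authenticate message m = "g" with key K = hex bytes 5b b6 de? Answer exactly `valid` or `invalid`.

invalid

Key hex bytes 5b b6 de is exactly B = 3 bytes: K' = 5b b6 de.
K' ⊕ ipad = 6d 80 e8; K' ⊕ opad = 07 ea 82.
Inner hash: sum = 109+128+232+103 = 572 → 02 3c.
Outer hash (recomputed tag): sum = 7+234+130+2+60 = 433 → 01 b1.
Recomputed tag = 01b1; claimed = bdb1 → mismatch.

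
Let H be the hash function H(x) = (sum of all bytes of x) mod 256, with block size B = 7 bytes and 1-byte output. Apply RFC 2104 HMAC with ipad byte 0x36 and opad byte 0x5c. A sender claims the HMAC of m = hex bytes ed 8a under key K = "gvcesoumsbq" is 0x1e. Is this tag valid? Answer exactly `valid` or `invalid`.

Key "gvcesoumsbq" = 67 76 63 65 73 6f 75 6d 73 62 71 is 11 bytes > B = 7, so hash it first: H(key) = af, then zero-pad to 7 bytes: K' = af 00 00 00 00 00 00.
K' ⊕ ipad = 99 36 36 36 36 36 36; K' ⊕ opad = f3 5c 5c 5c 5c 5c 5c.
Inner hash: sum = 153+54+54+54+54+54+54+237+138 = 852; mod 256 = 84 → 54.
Outer hash (recomputed tag): sum = 243+92+92+92+92+92+92+84 = 879; mod 256 = 111 → 6f.
Recomputed tag = 6f; claimed = 1e → mismatch.

invalid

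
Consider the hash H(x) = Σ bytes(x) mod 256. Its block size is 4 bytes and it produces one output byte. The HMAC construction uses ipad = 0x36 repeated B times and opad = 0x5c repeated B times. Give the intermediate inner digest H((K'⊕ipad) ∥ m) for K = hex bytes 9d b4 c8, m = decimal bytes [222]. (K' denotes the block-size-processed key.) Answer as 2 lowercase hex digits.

Key hex bytes 9d b4 c8 is 3 bytes ≤ B = 4; zero-pad to 4 bytes: K' = 9d b4 c8 00.
K' ⊕ ipad = ab 82 fe 36.
Inner input = ab 82 fe 36 ∥ de.
Inner hash: sum = 171+130+254+54+222 = 831; mod 256 = 63 → 3f.

3f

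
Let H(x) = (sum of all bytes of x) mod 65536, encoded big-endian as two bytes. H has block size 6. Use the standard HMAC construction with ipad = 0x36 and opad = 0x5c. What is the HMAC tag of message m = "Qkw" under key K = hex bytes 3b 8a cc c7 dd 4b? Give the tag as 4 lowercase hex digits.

0354

Key hex bytes 3b 8a cc c7 dd 4b is exactly B = 6 bytes: K' = 3b 8a cc c7 dd 4b.
K' ⊕ ipad = 0d bc fa f1 eb 7d.  K' ⊕ opad = 67 d6 90 9b 81 17.
Inner input = (K'⊕ipad) ∥ m = 0d bc fa f1 eb 7d ∥ 51 6b 77.
Inner hash: sum = 13+188+250+241+235+125+81+107+119 = 1359 → 05 4f.
Outer input = (K'⊕opad) ∥ inner = 67 d6 90 9b 81 17 ∥ 05 4f.
Outer hash (tag): sum = 103+214+144+155+129+23+5+79 = 852 → 03 54.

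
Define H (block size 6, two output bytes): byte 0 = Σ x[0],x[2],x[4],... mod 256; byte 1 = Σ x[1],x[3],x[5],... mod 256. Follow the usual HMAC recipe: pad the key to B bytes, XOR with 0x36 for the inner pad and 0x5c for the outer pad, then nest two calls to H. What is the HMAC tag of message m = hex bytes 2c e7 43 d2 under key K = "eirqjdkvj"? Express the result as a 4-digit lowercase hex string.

Key "eirqjdkvj" = 65 69 72 71 6a 64 6b 76 6a is 9 bytes > B = 6, so hash it first: H(key) = 16 b4, then zero-pad to 6 bytes: K' = 16 b4 00 00 00 00.
K' ⊕ ipad = 20 82 36 36 36 36.  K' ⊕ opad = 4a e8 5c 5c 5c 5c.
Inner input = (K'⊕ipad) ∥ m = 20 82 36 36 36 36 ∥ 2c e7 43 d2.
Inner hash: even-index sum = 251 mod 256 = 251; odd-index sum = 679 mod 256 = 167 → fb a7.
Outer input = (K'⊕opad) ∥ inner = 4a e8 5c 5c 5c 5c ∥ fb a7.
Outer hash (tag): even-index sum = 509 mod 256 = 253; odd-index sum = 583 mod 256 = 71 → fd 47.

fd47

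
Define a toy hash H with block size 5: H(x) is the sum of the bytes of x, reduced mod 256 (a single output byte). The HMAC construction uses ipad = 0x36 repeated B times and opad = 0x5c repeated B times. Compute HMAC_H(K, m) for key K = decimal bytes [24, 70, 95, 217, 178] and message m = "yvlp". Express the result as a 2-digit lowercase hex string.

19

Key decimal bytes [24, 70, 95, 217, 178] = 18 46 5f d9 b2 is exactly B = 5 bytes: K' = 18 46 5f d9 b2.
K' ⊕ ipad = 2e 70 69 ef 84.  K' ⊕ opad = 44 1a 03 85 ee.
Inner input = (K'⊕ipad) ∥ m = 2e 70 69 ef 84 ∥ 79 76 6c 70.
Inner hash: sum = 46+112+105+239+132+121+118+108+112 = 1093; mod 256 = 69 → 45.
Outer input = (K'⊕opad) ∥ inner = 44 1a 03 85 ee ∥ 45.
Outer hash (tag): sum = 68+26+3+133+238+69 = 537; mod 256 = 25 → 19.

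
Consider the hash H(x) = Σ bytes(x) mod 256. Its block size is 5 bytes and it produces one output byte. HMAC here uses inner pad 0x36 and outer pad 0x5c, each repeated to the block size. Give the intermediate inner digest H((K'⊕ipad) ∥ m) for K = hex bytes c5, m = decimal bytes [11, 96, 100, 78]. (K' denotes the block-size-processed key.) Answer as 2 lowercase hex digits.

e8

Key hex bytes c5 is 1 byte ≤ B = 5; zero-pad to 5 bytes: K' = c5 00 00 00 00.
K' ⊕ ipad = f3 36 36 36 36.
Inner input = f3 36 36 36 36 ∥ 0b 60 64 4e.
Inner hash: sum = 243+54+54+54+54+11+96+100+78 = 744; mod 256 = 232 → e8.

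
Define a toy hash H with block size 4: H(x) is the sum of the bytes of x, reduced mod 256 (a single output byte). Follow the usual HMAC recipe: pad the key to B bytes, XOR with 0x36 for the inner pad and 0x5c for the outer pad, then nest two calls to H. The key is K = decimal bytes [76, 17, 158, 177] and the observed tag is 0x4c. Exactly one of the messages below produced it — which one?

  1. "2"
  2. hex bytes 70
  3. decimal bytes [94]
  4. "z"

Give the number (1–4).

2

Key decimal bytes [76, 17, 158, 177] = 4c 11 9e b1 is exactly B = 4 bytes: K' = 4c 11 9e b1.
K' ⊕ ipad = 7a 27 a8 87; K' ⊕ opad = 10 4d c2 ed.
m1: inner = H(7a 27 a8 87 32) = 02; tag = H(10 4d c2 ed 02) = 0e
m2: inner = H(7a 27 a8 87 70) = 40; tag = H(10 4d c2 ed 40) = 4c ← matches
m3: inner = H(7a 27 a8 87 5e) = 2e; tag = H(10 4d c2 ed 2e) = 3a
m4: inner = H(7a 27 a8 87 7a) = 4a; tag = H(10 4d c2 ed 4a) = 56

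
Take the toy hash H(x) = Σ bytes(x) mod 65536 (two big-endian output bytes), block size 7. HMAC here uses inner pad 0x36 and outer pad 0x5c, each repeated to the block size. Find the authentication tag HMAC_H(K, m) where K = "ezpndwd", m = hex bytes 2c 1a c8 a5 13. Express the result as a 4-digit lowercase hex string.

Key "ezpndwd" = 65 7a 70 6e 64 77 64 is exactly B = 7 bytes: K' = 65 7a 70 6e 64 77 64.
K' ⊕ ipad = 53 4c 46 58 52 41 52.  K' ⊕ opad = 39 26 2c 32 38 2b 38.
Inner input = (K'⊕ipad) ∥ m = 53 4c 46 58 52 41 52 ∥ 2c 1a c8 a5 13.
Inner hash: sum = 83+76+70+88+82+65+82+44+26+200+165+19 = 1000 → 03 e8.
Outer input = (K'⊕opad) ∥ inner = 39 26 2c 32 38 2b 38 ∥ 03 e8.
Outer hash (tag): sum = 57+38+44+50+56+43+56+3+232 = 579 → 02 43.

0243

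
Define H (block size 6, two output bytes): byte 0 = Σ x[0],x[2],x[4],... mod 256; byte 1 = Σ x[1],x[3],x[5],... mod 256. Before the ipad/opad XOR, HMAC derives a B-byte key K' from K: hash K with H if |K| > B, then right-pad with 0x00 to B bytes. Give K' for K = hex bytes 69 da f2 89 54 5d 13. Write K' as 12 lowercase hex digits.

|K| = 7 > B = 6, so first hash the key.
H(K): even-index sum = 450 mod 256 = 194; odd-index sum = 448 mod 256 = 192 → c2 c0.
Zero-pad H(K) = c2 c0 to 6 bytes: K' = c2 c0 00 00 00 00.

c2c000000000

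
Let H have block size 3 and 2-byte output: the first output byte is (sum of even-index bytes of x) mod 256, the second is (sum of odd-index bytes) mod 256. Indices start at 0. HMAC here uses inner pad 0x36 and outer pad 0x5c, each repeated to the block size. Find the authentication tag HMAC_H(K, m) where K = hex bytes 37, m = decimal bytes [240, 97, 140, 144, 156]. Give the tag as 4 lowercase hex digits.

1584

Key hex bytes 37 is 1 byte ≤ B = 3; zero-pad to 3 bytes: K' = 37 00 00.
K' ⊕ ipad = 01 36 36.  K' ⊕ opad = 6b 5c 5c.
Inner input = (K'⊕ipad) ∥ m = 01 36 36 ∥ f0 61 8c 90 9c.
Inner hash: even-index sum = 296 mod 256 = 40; odd-index sum = 590 mod 256 = 78 → 28 4e.
Outer input = (K'⊕opad) ∥ inner = 6b 5c 5c ∥ 28 4e.
Outer hash (tag): even-index sum = 277 mod 256 = 21; odd-index sum = 132 mod 256 = 132 → 15 84.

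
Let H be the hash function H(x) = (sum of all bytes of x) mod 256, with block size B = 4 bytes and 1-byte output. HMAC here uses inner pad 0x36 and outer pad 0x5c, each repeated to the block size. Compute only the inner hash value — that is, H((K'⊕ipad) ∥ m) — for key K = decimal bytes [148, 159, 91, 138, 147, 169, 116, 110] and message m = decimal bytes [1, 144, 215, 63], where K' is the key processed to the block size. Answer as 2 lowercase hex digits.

Key decimal bytes [148, 159, 91, 138, 147, 169, 116, 110] = 94 9f 5b 8a 93 a9 74 6e is 8 bytes > B = 4, so hash it first: H(key) = 36, then zero-pad to 4 bytes: K' = 36 00 00 00.
K' ⊕ ipad = 00 36 36 36.
Inner input = 00 36 36 36 ∥ 01 90 d7 3f.
Inner hash: sum = 0+54+54+54+1+144+215+63 = 585; mod 256 = 73 → 49.

49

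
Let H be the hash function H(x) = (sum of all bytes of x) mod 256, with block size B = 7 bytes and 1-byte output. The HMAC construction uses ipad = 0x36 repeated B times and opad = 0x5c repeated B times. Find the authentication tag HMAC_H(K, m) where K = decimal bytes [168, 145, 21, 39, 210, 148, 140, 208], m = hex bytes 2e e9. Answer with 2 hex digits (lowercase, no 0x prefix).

Key decimal bytes [168, 145, 21, 39, 210, 148, 140, 208] = a8 91 15 27 d2 94 8c d0 is 8 bytes > B = 7, so hash it first: H(key) = 37, then zero-pad to 7 bytes: K' = 37 00 00 00 00 00 00.
K' ⊕ ipad = 01 36 36 36 36 36 36.  K' ⊕ opad = 6b 5c 5c 5c 5c 5c 5c.
Inner input = (K'⊕ipad) ∥ m = 01 36 36 36 36 36 36 ∥ 2e e9.
Inner hash: sum = 1+54+54+54+54+54+54+46+233 = 604; mod 256 = 92 → 5c.
Outer input = (K'⊕opad) ∥ inner = 6b 5c 5c 5c 5c 5c 5c ∥ 5c.
Outer hash (tag): sum = 107+92+92+92+92+92+92+92 = 751; mod 256 = 239 → ef.

ef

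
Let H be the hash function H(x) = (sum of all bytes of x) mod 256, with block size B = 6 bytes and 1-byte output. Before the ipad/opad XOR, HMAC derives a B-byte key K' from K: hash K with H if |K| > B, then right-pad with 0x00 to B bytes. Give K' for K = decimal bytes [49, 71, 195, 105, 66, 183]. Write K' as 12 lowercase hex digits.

Key decimal bytes [49, 71, 195, 105, 66, 183] = 31 47 c3 69 42 b7 is exactly B = 6 bytes: K' = 31 47 c3 69 42 b7.

3147c36942b7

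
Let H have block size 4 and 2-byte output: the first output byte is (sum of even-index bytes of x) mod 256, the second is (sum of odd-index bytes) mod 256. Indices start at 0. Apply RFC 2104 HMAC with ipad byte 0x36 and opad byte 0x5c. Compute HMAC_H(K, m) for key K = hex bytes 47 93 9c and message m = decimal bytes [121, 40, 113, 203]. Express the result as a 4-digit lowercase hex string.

Key hex bytes 47 93 9c is 3 bytes ≤ B = 4; zero-pad to 4 bytes: K' = 47 93 9c 00.
K' ⊕ ipad = 71 a5 aa 36.  K' ⊕ opad = 1b cf c0 5c.
Inner input = (K'⊕ipad) ∥ m = 71 a5 aa 36 ∥ 79 28 71 cb.
Inner hash: even-index sum = 517 mod 256 = 5; odd-index sum = 462 mod 256 = 206 → 05 ce.
Outer input = (K'⊕opad) ∥ inner = 1b cf c0 5c ∥ 05 ce.
Outer hash (tag): even-index sum = 224 mod 256 = 224; odd-index sum = 505 mod 256 = 249 → e0 f9.

e0f9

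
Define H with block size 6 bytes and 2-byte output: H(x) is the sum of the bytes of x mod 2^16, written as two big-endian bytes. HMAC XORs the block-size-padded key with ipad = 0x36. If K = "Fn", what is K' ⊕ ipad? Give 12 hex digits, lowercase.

705836363636

Key "Fn" = 46 6e is 2 bytes ≤ B = 6; zero-pad to 6 bytes: K' = 46 6e 00 00 00 00.
XOR each byte with 0x36: 46⊕36=70, 6e⊕36=58, 00⊕36=36, 00⊕36=36, 00⊕36=36, 00⊕36=36.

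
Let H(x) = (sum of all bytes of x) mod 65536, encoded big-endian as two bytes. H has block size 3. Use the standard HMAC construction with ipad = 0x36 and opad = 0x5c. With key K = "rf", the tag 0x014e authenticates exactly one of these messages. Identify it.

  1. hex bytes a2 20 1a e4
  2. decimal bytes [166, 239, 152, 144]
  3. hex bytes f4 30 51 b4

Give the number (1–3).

2

Key "rf" = 72 66 is 2 bytes ≤ B = 3; zero-pad to 3 bytes: K' = 72 66 00.
K' ⊕ ipad = 44 50 36; K' ⊕ opad = 2e 3a 5c.
m1: inner = H(44 50 36 a2 20 1a e4) = 02 8a; tag = H(2e 3a 5c 02 8a) = 0150
m2: inner = H(44 50 36 a6 ef 98 90) = 03 87; tag = H(2e 3a 5c 03 87) = 014e ← matches
m3: inner = H(44 50 36 f4 30 51 b4) = 02 f3; tag = H(2e 3a 5c 02 f3) = 01b9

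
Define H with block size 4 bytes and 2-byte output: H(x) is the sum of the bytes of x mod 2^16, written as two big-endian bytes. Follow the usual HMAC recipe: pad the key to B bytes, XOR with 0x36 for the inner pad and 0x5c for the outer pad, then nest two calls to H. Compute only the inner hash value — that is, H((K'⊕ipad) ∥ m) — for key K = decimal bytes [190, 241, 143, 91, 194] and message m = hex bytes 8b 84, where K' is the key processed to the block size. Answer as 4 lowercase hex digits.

Key decimal bytes [190, 241, 143, 91, 194] = be f1 8f 5b c2 is 5 bytes > B = 4, so hash it first: H(key) = 03 5b, then zero-pad to 4 bytes: K' = 03 5b 00 00.
K' ⊕ ipad = 35 6d 36 36.
Inner input = 35 6d 36 36 ∥ 8b 84.
Inner hash: sum = 53+109+54+54+139+132 = 541 → 02 1d.

021d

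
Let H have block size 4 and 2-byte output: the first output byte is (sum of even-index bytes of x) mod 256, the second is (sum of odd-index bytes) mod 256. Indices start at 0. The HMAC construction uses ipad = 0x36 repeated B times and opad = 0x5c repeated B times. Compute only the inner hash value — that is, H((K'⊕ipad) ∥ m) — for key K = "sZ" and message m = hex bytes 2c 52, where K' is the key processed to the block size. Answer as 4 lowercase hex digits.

Key "sZ" = 73 5a is 2 bytes ≤ B = 4; zero-pad to 4 bytes: K' = 73 5a 00 00.
K' ⊕ ipad = 45 6c 36 36.
Inner input = 45 6c 36 36 ∥ 2c 52.
Inner hash: even-index sum = 167 mod 256 = 167; odd-index sum = 244 mod 256 = 244 → a7 f4.

a7f4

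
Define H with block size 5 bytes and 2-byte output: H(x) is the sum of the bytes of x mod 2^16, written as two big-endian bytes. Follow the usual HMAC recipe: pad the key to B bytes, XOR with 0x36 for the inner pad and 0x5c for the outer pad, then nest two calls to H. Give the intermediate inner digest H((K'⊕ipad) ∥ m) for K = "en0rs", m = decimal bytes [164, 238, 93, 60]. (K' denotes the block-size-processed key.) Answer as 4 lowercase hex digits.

Key "en0rs" = 65 6e 30 72 73 is exactly B = 5 bytes: K' = 65 6e 30 72 73.
K' ⊕ ipad = 53 58 06 44 45.
Inner input = 53 58 06 44 45 ∥ a4 ee 5d 3c.
Inner hash: sum = 83+88+6+68+69+164+238+93+60 = 869 → 03 65.

0365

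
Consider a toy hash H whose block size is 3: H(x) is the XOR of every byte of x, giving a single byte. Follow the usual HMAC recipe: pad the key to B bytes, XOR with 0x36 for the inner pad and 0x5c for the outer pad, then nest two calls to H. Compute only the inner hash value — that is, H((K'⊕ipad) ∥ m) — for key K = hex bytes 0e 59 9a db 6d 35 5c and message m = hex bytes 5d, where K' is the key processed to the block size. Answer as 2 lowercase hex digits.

Key hex bytes 0e 59 9a db 6d 35 5c is 7 bytes > B = 3, so hash it first: H(key) = 12, then zero-pad to 3 bytes: K' = 12 00 00.
K' ⊕ ipad = 24 36 36.
Inner input = 24 36 36 ∥ 5d.
Inner hash: XOR 24⊕36⊕36⊕5d = 79.

79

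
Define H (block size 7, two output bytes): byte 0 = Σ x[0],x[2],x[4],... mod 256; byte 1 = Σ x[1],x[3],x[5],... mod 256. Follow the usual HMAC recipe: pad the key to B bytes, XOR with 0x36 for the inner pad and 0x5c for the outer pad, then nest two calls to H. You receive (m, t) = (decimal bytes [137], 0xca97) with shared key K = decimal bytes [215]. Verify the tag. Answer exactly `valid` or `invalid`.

valid

Key decimal bytes [215] = d7 is 1 byte ≤ B = 7; zero-pad to 7 bytes: K' = d7 00 00 00 00 00 00.
K' ⊕ ipad = e1 36 36 36 36 36 36; K' ⊕ opad = 8b 5c 5c 5c 5c 5c 5c.
Inner hash: even-index sum = 387 mod 256 = 131; odd-index sum = 299 mod 256 = 43 → 83 2b.
Outer hash (recomputed tag): even-index sum = 458 mod 256 = 202; odd-index sum = 407 mod 256 = 151 → ca 97.
Recomputed tag = ca97; claimed = ca97 → match.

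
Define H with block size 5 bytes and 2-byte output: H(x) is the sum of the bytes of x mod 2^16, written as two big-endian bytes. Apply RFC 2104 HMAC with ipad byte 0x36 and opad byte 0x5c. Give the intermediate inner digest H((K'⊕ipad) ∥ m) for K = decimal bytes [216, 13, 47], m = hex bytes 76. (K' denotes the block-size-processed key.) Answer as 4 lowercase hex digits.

0224

Key decimal bytes [216, 13, 47] = d8 0d 2f is 3 bytes ≤ B = 5; zero-pad to 5 bytes: K' = d8 0d 2f 00 00.
K' ⊕ ipad = ee 3b 19 36 36.
Inner input = ee 3b 19 36 36 ∥ 76.
Inner hash: sum = 238+59+25+54+54+118 = 548 → 02 24.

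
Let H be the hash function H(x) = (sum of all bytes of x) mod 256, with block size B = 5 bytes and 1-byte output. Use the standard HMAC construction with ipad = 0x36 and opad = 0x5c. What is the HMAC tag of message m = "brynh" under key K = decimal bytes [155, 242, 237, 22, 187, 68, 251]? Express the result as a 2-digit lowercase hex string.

Key decimal bytes [155, 242, 237, 22, 187, 68, 251] = 9b f2 ed 16 bb 44 fb is 7 bytes > B = 5, so hash it first: H(key) = 8a, then zero-pad to 5 bytes: K' = 8a 00 00 00 00.
K' ⊕ ipad = bc 36 36 36 36.  K' ⊕ opad = d6 5c 5c 5c 5c.
Inner input = (K'⊕ipad) ∥ m = bc 36 36 36 36 ∥ 62 72 79 6e 68.
Inner hash: sum = 188+54+54+54+54+98+114+121+110+104 = 951; mod 256 = 183 → b7.
Outer input = (K'⊕opad) ∥ inner = d6 5c 5c 5c 5c ∥ b7.
Outer hash (tag): sum = 214+92+92+92+92+183 = 765; mod 256 = 253 → fd.

fd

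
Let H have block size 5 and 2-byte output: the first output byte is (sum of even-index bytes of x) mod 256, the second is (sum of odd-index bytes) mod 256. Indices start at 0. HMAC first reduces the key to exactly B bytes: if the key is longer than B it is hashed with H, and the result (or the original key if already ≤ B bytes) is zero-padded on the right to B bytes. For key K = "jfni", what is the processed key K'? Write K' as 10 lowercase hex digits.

6a666e6900

Key "jfni" = 6a 66 6e 69 is 4 bytes ≤ B = 5; zero-pad to 5 bytes: K' = 6a 66 6e 69 00.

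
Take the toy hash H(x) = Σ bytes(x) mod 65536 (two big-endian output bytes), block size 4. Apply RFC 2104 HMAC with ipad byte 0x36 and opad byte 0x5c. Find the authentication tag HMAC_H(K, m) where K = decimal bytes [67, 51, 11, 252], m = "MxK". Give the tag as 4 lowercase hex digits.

Key decimal bytes [67, 51, 11, 252] = 43 33 0b fc is exactly B = 4 bytes: K' = 43 33 0b fc.
K' ⊕ ipad = 75 05 3d ca.  K' ⊕ opad = 1f 6f 57 a0.
Inner input = (K'⊕ipad) ∥ m = 75 05 3d ca ∥ 4d 78 4b.
Inner hash: sum = 117+5+61+202+77+120+75 = 657 → 02 91.
Outer input = (K'⊕opad) ∥ inner = 1f 6f 57 a0 ∥ 02 91.
Outer hash (tag): sum = 31+111+87+160+2+145 = 536 → 02 18.

0218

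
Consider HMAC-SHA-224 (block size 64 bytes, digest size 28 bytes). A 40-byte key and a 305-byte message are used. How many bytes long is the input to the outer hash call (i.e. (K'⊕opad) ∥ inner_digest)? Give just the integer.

92

Key is 40 ≤ 64 bytes, zero-padded: |K'| = 64.
Outer input = (K'⊕opad) ∥ H(inner) → 64 + 28 = 92 bytes.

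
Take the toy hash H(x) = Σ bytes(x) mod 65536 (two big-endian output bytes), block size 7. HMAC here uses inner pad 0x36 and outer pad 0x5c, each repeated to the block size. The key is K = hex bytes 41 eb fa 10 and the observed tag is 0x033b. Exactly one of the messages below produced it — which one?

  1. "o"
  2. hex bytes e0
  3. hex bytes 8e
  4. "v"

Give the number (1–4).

4

Key hex bytes 41 eb fa 10 is 4 bytes ≤ B = 7; zero-pad to 7 bytes: K' = 41 eb fa 10 00 00 00.
K' ⊕ ipad = 77 dd cc 26 36 36 36; K' ⊕ opad = 1d b7 a6 4c 5c 5c 5c.
m1: inner = H(77 dd cc 26 36 36 36 6f) = 03 57; tag = H(1d b7 a6 4c 5c 5c 5c 03 57) = 0334
m2: inner = H(77 dd cc 26 36 36 36 e0) = 03 c8; tag = H(1d b7 a6 4c 5c 5c 5c 03 c8) = 03a5
m3: inner = H(77 dd cc 26 36 36 36 8e) = 03 76; tag = H(1d b7 a6 4c 5c 5c 5c 03 76) = 0353
m4: inner = H(77 dd cc 26 36 36 36 76) = 03 5e; tag = H(1d b7 a6 4c 5c 5c 5c 03 5e) = 033b ← matches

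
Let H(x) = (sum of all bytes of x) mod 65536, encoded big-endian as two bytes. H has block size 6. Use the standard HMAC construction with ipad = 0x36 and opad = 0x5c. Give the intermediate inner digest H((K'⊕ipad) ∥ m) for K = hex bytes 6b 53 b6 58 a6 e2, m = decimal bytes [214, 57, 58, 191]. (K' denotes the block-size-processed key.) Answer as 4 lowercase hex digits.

Key hex bytes 6b 53 b6 58 a6 e2 is exactly B = 6 bytes: K' = 6b 53 b6 58 a6 e2.
K' ⊕ ipad = 5d 65 80 6e 90 d4.
Inner input = 5d 65 80 6e 90 d4 ∥ d6 39 3a bf.
Inner hash: sum = 93+101+128+110+144+212+214+57+58+191 = 1308 → 05 1c.

051c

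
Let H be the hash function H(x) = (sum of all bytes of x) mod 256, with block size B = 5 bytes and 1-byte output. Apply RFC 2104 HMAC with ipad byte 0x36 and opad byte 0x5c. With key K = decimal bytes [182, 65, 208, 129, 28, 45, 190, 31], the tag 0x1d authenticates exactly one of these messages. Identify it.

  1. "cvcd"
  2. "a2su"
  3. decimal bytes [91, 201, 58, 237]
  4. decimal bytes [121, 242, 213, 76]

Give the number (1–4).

3

Key decimal bytes [182, 65, 208, 129, 28, 45, 190, 31] = b6 41 d0 81 1c 2d be 1f is 8 bytes > B = 5, so hash it first: H(key) = 6e, then zero-pad to 5 bytes: K' = 6e 00 00 00 00.
K' ⊕ ipad = 58 36 36 36 36; K' ⊕ opad = 32 5c 5c 5c 5c.
m1: inner = H(58 36 36 36 36 63 76 63 64) = d0; tag = H(32 5c 5c 5c 5c d0) = 72
m2: inner = H(58 36 36 36 36 61 32 73 75) = ab; tag = H(32 5c 5c 5c 5c ab) = 4d
m3: inner = H(58 36 36 36 36 5b c9 3a ed) = 7b; tag = H(32 5c 5c 5c 5c 7b) = 1d ← matches
m4: inner = H(58 36 36 36 36 79 f2 d5 4c) = bc; tag = H(32 5c 5c 5c 5c bc) = 5e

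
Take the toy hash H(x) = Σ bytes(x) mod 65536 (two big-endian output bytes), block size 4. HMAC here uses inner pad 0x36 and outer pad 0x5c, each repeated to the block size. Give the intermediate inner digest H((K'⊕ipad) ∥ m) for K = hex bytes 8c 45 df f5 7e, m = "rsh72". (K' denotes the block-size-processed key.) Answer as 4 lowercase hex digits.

026c

Key hex bytes 8c 45 df f5 7e is 5 bytes > B = 4, so hash it first: H(key) = 03 23, then zero-pad to 4 bytes: K' = 03 23 00 00.
K' ⊕ ipad = 35 15 36 36.
Inner input = 35 15 36 36 ∥ 72 73 68 37 32.
Inner hash: sum = 53+21+54+54+114+115+104+55+50 = 620 → 02 6c.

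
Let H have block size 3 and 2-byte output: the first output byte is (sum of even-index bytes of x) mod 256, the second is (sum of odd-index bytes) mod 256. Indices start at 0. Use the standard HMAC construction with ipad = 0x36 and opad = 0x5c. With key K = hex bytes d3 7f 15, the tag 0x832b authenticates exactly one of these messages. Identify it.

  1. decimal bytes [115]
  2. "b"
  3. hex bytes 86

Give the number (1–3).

2

Key hex bytes d3 7f 15 is exactly B = 3 bytes: K' = d3 7f 15.
K' ⊕ ipad = e5 49 23; K' ⊕ opad = 8f 23 49.
m1: inner = H(e5 49 23 73) = 08 bc; tag = H(8f 23 49 08 bc) = 942b
m2: inner = H(e5 49 23 62) = 08 ab; tag = H(8f 23 49 08 ab) = 832b ← matches
m3: inner = H(e5 49 23 86) = 08 cf; tag = H(8f 23 49 08 cf) = a72b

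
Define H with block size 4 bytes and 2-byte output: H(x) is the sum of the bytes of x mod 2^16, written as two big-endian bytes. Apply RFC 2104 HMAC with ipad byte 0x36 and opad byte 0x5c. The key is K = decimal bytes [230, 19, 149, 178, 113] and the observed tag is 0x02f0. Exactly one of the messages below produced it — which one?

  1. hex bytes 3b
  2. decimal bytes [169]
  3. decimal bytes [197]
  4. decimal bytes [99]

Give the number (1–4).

3

Key decimal bytes [230, 19, 149, 178, 113] = e6 13 95 b2 71 is 5 bytes > B = 4, so hash it first: H(key) = 02 b1, then zero-pad to 4 bytes: K' = 02 b1 00 00.
K' ⊕ ipad = 34 87 36 36; K' ⊕ opad = 5e ed 5c 5c.
m1: inner = H(34 87 36 36 3b) = 01 62; tag = H(5e ed 5c 5c 01 62) = 0266
m2: inner = H(34 87 36 36 a9) = 01 d0; tag = H(5e ed 5c 5c 01 d0) = 02d4
m3: inner = H(34 87 36 36 c5) = 01 ec; tag = H(5e ed 5c 5c 01 ec) = 02f0 ← matches
m4: inner = H(34 87 36 36 63) = 01 8a; tag = H(5e ed 5c 5c 01 8a) = 028e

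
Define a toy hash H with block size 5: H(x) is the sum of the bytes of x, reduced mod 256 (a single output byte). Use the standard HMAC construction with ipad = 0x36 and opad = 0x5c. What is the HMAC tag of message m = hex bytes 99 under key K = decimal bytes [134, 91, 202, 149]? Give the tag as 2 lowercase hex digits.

27

Key decimal bytes [134, 91, 202, 149] = 86 5b ca 95 is 4 bytes ≤ B = 5; zero-pad to 5 bytes: K' = 86 5b ca 95 00.
K' ⊕ ipad = b0 6d fc a3 36.  K' ⊕ opad = da 07 96 c9 5c.
Inner input = (K'⊕ipad) ∥ m = b0 6d fc a3 36 ∥ 99.
Inner hash: sum = 176+109+252+163+54+153 = 907; mod 256 = 139 → 8b.
Outer input = (K'⊕opad) ∥ inner = da 07 96 c9 5c ∥ 8b.
Outer hash (tag): sum = 218+7+150+201+92+139 = 807; mod 256 = 39 → 27.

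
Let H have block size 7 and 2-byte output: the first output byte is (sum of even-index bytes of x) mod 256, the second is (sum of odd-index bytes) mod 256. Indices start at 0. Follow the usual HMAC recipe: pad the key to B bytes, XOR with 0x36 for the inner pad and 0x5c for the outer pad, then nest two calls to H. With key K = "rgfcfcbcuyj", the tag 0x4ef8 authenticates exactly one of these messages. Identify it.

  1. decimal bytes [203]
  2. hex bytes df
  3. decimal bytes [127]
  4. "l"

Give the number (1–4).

4

Key "rgfcfcbcuyj" = 72 67 66 63 66 63 62 63 75 79 6a is 11 bytes > B = 7, so hash it first: H(key) = 7f 09, then zero-pad to 7 bytes: K' = 7f 09 00 00 00 00 00.
K' ⊕ ipad = 49 3f 36 36 36 36 36; K' ⊕ opad = 23 55 5c 5c 5c 5c 5c.
m1: inner = H(49 3f 36 36 36 36 36 cb) = eb 76; tag = H(23 55 5c 5c 5c 5c 5c eb 76) = adf8
m2: inner = H(49 3f 36 36 36 36 36 df) = eb 8a; tag = H(23 55 5c 5c 5c 5c 5c eb 8a) = c1f8
m3: inner = H(49 3f 36 36 36 36 36 7f) = eb 2a; tag = H(23 55 5c 5c 5c 5c 5c eb 2a) = 61f8
m4: inner = H(49 3f 36 36 36 36 36 6c) = eb 17; tag = H(23 55 5c 5c 5c 5c 5c eb 17) = 4ef8 ← matches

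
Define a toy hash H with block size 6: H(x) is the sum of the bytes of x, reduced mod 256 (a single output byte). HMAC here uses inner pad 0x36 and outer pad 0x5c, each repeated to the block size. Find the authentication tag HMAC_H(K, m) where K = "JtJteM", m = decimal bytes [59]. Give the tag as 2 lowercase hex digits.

4b

Key "JtJteM" = 4a 74 4a 74 65 4d is exactly B = 6 bytes: K' = 4a 74 4a 74 65 4d.
K' ⊕ ipad = 7c 42 7c 42 53 7b.  K' ⊕ opad = 16 28 16 28 39 11.
Inner input = (K'⊕ipad) ∥ m = 7c 42 7c 42 53 7b ∥ 3b.
Inner hash: sum = 124+66+124+66+83+123+59 = 645; mod 256 = 133 → 85.
Outer input = (K'⊕opad) ∥ inner = 16 28 16 28 39 11 ∥ 85.
Outer hash (tag): sum = 22+40+22+40+57+17+133 = 331; mod 256 = 75 → 4b.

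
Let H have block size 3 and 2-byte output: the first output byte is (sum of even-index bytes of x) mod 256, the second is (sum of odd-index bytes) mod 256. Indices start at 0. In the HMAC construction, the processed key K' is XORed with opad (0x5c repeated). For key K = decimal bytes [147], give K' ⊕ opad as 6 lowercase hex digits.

cf5c5c

Key decimal bytes [147] = 93 is 1 byte ≤ B = 3; zero-pad to 3 bytes: K' = 93 00 00.
XOR each byte with 0x5c: 93⊕5c=cf, 00⊕5c=5c, 00⊕5c=5c.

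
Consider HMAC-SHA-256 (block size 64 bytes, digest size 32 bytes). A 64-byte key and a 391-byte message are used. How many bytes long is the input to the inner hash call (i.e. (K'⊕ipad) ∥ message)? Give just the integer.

455

Key is 64 ≤ 64 bytes, zero-padded: |K'| = 64.
Inner input = (K'⊕ipad) ∥ m → 64 + 391 = 455 bytes.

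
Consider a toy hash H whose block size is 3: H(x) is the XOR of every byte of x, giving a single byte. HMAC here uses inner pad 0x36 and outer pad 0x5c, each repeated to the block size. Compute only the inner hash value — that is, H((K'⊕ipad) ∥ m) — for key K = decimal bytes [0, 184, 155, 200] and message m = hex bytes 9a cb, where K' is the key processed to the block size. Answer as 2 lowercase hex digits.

8c

Key decimal bytes [0, 184, 155, 200] = 00 b8 9b c8 is 4 bytes > B = 3, so hash it first: H(key) = eb, then zero-pad to 3 bytes: K' = eb 00 00.
K' ⊕ ipad = dd 36 36.
Inner input = dd 36 36 ∥ 9a cb.
Inner hash: XOR dd⊕36⊕36⊕9a⊕cb = 8c.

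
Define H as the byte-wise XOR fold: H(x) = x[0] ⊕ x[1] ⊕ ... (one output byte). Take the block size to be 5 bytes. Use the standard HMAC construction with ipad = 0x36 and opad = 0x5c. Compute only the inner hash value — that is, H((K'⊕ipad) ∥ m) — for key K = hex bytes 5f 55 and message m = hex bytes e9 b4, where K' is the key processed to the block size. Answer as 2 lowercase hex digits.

61

Key hex bytes 5f 55 is 2 bytes ≤ B = 5; zero-pad to 5 bytes: K' = 5f 55 00 00 00.
K' ⊕ ipad = 69 63 36 36 36.
Inner input = 69 63 36 36 36 ∥ e9 b4.
Inner hash: XOR 69⊕63⊕36⊕36⊕36⊕e9⊕b4 = 61.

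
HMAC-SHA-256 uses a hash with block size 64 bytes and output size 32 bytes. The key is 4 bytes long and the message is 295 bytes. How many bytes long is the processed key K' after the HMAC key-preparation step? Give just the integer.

Key is 4 ≤ 64 bytes, zero-padded: |K'| = 64.

64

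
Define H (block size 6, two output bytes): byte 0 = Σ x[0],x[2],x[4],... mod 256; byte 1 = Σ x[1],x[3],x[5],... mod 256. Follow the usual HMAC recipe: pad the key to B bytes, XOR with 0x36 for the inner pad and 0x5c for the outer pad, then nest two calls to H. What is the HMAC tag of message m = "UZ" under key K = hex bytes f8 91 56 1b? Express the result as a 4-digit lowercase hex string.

c3d4

Key hex bytes f8 91 56 1b is 4 bytes ≤ B = 6; zero-pad to 6 bytes: K' = f8 91 56 1b 00 00.
K' ⊕ ipad = ce a7 60 2d 36 36.  K' ⊕ opad = a4 cd 0a 47 5c 5c.
Inner input = (K'⊕ipad) ∥ m = ce a7 60 2d 36 36 ∥ 55 5a.
Inner hash: even-index sum = 441 mod 256 = 185; odd-index sum = 356 mod 256 = 100 → b9 64.
Outer input = (K'⊕opad) ∥ inner = a4 cd 0a 47 5c 5c ∥ b9 64.
Outer hash (tag): even-index sum = 451 mod 256 = 195; odd-index sum = 468 mod 256 = 212 → c3 d4.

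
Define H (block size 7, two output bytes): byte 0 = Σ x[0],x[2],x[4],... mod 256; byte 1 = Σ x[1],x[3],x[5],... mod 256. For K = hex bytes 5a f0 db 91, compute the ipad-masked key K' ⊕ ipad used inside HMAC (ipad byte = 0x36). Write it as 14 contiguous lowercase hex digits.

Key hex bytes 5a f0 db 91 is 4 bytes ≤ B = 7; zero-pad to 7 bytes: K' = 5a f0 db 91 00 00 00.
XOR each byte with 0x36: 5a⊕36=6c, f0⊕36=c6, db⊕36=ed, 91⊕36=a7, 00⊕36=36, 00⊕36=36, 00⊕36=36.

6cc6eda7363636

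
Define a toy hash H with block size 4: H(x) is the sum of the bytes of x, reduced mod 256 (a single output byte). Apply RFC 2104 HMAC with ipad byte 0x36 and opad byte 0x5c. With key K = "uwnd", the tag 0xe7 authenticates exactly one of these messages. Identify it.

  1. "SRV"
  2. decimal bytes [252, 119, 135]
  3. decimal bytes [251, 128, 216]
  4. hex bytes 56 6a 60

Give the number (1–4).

Key "uwnd" = 75 77 6e 64 is exactly B = 4 bytes: K' = 75 77 6e 64.
K' ⊕ ipad = 43 41 58 52; K' ⊕ opad = 29 2b 32 38.
m1: inner = H(43 41 58 52 53 52 56) = 29; tag = H(29 2b 32 38 29) = e7 ← matches
m2: inner = H(43 41 58 52 fc 77 87) = 28; tag = H(29 2b 32 38 28) = e6
m3: inner = H(43 41 58 52 fb 80 d8) = 81; tag = H(29 2b 32 38 81) = 3f
m4: inner = H(43 41 58 52 56 6a 60) = 4e; tag = H(29 2b 32 38 4e) = 0c

1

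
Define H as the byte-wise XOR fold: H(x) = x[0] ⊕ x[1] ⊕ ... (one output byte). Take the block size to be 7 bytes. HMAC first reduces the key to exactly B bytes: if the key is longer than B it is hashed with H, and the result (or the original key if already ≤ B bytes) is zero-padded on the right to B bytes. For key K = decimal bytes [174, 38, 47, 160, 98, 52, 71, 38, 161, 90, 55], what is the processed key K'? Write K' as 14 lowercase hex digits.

|K| = 11 > B = 7, so first hash the key.
H(K): XOR ae⊕26⊕2f⊕a0⊕62⊕34⊕47⊕26⊕a1⊕5a⊕37 = fc.
Zero-pad H(K) = fc to 7 bytes: K' = fc 00 00 00 00 00 00.

fc000000000000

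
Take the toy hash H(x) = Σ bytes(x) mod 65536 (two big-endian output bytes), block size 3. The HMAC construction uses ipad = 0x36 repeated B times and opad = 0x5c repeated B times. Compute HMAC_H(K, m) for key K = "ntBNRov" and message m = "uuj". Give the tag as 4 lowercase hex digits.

Key "ntBNRov" = 6e 74 42 4e 52 6f 76 is 7 bytes > B = 3, so hash it first: H(key) = 02 a9, then zero-pad to 3 bytes: K' = 02 a9 00.
K' ⊕ ipad = 34 9f 36.  K' ⊕ opad = 5e f5 5c.
Inner input = (K'⊕ipad) ∥ m = 34 9f 36 ∥ 75 75 6a.
Inner hash: sum = 52+159+54+117+117+106 = 605 → 02 5d.
Outer input = (K'⊕opad) ∥ inner = 5e f5 5c ∥ 02 5d.
Outer hash (tag): sum = 94+245+92+2+93 = 526 → 02 0e.

020e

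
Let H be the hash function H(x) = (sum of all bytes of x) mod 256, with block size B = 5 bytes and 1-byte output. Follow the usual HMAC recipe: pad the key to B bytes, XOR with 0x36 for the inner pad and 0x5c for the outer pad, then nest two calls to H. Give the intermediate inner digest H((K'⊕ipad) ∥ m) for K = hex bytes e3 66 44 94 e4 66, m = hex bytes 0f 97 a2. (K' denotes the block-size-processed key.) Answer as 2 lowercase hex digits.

Key hex bytes e3 66 44 94 e4 66 is 6 bytes > B = 5, so hash it first: H(key) = 6b, then zero-pad to 5 bytes: K' = 6b 00 00 00 00.
K' ⊕ ipad = 5d 36 36 36 36.
Inner input = 5d 36 36 36 36 ∥ 0f 97 a2.
Inner hash: sum = 93+54+54+54+54+15+151+162 = 637; mod 256 = 125 → 7d.

7d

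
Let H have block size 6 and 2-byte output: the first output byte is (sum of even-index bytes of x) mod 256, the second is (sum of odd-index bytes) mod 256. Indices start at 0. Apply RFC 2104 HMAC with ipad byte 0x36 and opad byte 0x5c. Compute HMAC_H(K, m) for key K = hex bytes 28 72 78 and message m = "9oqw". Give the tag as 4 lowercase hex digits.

Key hex bytes 28 72 78 is 3 bytes ≤ B = 6; zero-pad to 6 bytes: K' = 28 72 78 00 00 00.
K' ⊕ ipad = 1e 44 4e 36 36 36.  K' ⊕ opad = 74 2e 24 5c 5c 5c.
Inner input = (K'⊕ipad) ∥ m = 1e 44 4e 36 36 36 ∥ 39 6f 71 77.
Inner hash: even-index sum = 332 mod 256 = 76; odd-index sum = 406 mod 256 = 150 → 4c 96.
Outer input = (K'⊕opad) ∥ inner = 74 2e 24 5c 5c 5c ∥ 4c 96.
Outer hash (tag): even-index sum = 320 mod 256 = 64; odd-index sum = 380 mod 256 = 124 → 40 7c.

407c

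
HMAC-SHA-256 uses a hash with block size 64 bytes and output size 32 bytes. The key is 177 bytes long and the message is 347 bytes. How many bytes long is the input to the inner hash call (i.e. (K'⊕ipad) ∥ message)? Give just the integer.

Key is 177 > 64 bytes, so it is hashed to 32 bytes then zero-padded to 64: |K'| = 64.
Inner input = (K'⊕ipad) ∥ m → 64 + 347 = 411 bytes.

411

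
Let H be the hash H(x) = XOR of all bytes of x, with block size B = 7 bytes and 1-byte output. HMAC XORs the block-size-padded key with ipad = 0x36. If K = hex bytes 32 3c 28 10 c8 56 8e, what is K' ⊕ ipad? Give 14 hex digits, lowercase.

040a1e26fe60b8

Key hex bytes 32 3c 28 10 c8 56 8e is exactly B = 7 bytes: K' = 32 3c 28 10 c8 56 8e.
XOR each byte with 0x36: 32⊕36=04, 3c⊕36=0a, 28⊕36=1e, 10⊕36=26, c8⊕36=fe, 56⊕36=60, 8e⊕36=b8.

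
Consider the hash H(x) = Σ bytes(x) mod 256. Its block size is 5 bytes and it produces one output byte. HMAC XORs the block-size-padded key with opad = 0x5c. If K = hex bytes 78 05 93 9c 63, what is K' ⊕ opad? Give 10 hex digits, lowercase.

Key hex bytes 78 05 93 9c 63 is exactly B = 5 bytes: K' = 78 05 93 9c 63.
XOR each byte with 0x5c: 78⊕5c=24, 05⊕5c=59, 93⊕5c=cf, 9c⊕5c=c0, 63⊕5c=3f.

2459cfc03f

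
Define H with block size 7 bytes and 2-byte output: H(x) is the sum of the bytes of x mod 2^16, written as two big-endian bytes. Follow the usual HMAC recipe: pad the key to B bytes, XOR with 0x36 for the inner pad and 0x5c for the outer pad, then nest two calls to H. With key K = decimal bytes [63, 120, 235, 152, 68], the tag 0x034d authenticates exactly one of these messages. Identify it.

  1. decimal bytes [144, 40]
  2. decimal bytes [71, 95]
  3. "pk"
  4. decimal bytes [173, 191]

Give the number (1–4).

Key decimal bytes [63, 120, 235, 152, 68] = 3f 78 eb 98 44 is 5 bytes ≤ B = 7; zero-pad to 7 bytes: K' = 3f 78 eb 98 44 00 00.
K' ⊕ ipad = 09 4e dd ae 72 36 36; K' ⊕ opad = 63 24 b7 c4 18 5c 5c.
m1: inner = H(09 4e dd ae 72 36 36 90 28) = 03 78; tag = H(63 24 b7 c4 18 5c 5c 03 78) = 034d ← matches
m2: inner = H(09 4e dd ae 72 36 36 47 5f) = 03 66; tag = H(63 24 b7 c4 18 5c 5c 03 66) = 033b
m3: inner = H(09 4e dd ae 72 36 36 70 6b) = 03 9b; tag = H(63 24 b7 c4 18 5c 5c 03 9b) = 0370
m4: inner = H(09 4e dd ae 72 36 36 ad bf) = 04 2c; tag = H(63 24 b7 c4 18 5c 5c 04 2c) = 0302

1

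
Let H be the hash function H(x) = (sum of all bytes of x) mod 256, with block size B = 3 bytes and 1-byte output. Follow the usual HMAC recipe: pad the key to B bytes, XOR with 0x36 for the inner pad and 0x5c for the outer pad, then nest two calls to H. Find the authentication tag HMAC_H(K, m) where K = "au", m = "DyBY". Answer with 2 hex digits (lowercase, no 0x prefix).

Key "au" = 61 75 is 2 bytes ≤ B = 3; zero-pad to 3 bytes: K' = 61 75 00.
K' ⊕ ipad = 57 43 36.  K' ⊕ opad = 3d 29 5c.
Inner input = (K'⊕ipad) ∥ m = 57 43 36 ∥ 44 79 42 59.
Inner hash: sum = 87+67+54+68+121+66+89 = 552; mod 256 = 40 → 28.
Outer input = (K'⊕opad) ∥ inner = 3d 29 5c ∥ 28.
Outer hash (tag): sum = 61+41+92+40 = 234 → ea.

ea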